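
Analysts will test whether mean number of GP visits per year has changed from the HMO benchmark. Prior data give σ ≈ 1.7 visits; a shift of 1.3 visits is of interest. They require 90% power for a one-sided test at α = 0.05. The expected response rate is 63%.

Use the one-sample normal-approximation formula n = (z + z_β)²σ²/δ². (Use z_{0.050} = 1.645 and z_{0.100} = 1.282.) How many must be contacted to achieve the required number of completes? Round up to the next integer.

n = (z_α + z_β)² · σ² / δ²
  = (1.645 + 1.282)² · 1.7² / 1.3²
  = 8.5673 · 2.89 / 1.69
  = 14.65
Adjust for 63% response: 14.65 / 0.63 = 23.25.
Round up → n = 24.

n = 24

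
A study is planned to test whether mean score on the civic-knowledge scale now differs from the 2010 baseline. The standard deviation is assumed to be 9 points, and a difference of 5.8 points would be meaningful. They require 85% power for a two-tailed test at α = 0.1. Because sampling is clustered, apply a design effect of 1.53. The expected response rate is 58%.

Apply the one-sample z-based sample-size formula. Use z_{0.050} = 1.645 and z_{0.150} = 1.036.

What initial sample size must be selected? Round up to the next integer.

n = 46

n = (z_{α/2} + z_β)² · σ² / δ²
  = (1.645 + 1.036)² · 9² / 5.8²
  = 7.1878 · 81 / 33.64
  = 17.31
Design effect: 1.53 × 17.31 = 26.48.
Adjust for 58% response: 26.48 / 0.58 = 45.65.
Round up → n = 46.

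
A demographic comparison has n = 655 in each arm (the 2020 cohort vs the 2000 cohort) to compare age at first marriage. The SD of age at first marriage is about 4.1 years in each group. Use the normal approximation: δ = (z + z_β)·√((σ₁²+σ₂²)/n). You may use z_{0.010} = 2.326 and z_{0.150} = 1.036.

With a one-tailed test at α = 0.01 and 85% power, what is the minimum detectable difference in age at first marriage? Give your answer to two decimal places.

Minimum detectable difference ≈ 0.76 years

δ = (z_α + z_β) · √((σ₁²+σ₂²)/n)
  = (2.326 + 1.036) · √(33.62/655)
  = 3.362 · √0.05133
  = 3.362 · 0.2266
  = 0.7617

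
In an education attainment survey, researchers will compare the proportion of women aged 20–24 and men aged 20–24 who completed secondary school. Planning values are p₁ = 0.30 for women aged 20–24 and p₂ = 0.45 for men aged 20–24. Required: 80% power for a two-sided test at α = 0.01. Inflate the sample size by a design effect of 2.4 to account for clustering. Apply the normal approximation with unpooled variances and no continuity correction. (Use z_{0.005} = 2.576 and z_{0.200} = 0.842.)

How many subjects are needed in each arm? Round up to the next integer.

n = 571 per group

n = (z_{α/2} + z_β)² · [p₁(1−p₁) + p₂(1−p₂)] / (p₁ − p₂)²
  = (2.576 + 0.842)² · (0.30·0.70 + 0.45·0.55) / (-0.15)²
  = (3.418)² · (0.2100 + 0.2475) / 0.0225
  = 11.6827 · 0.4575 / 0.0225
  = 237.55
Design effect: 2.4 × 237.55 = 570.12.
Round up → n = 571 per group.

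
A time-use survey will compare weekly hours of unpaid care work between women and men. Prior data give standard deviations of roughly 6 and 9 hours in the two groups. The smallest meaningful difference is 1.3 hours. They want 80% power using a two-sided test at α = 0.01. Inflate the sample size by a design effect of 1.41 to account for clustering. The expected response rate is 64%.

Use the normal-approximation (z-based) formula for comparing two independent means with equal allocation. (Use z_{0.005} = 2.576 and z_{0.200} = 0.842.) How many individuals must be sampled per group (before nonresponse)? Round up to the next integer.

n = 1782 per group

n = (z_{α/2} + z_β)² · (σ₁² + σ₂²) / δ²
  = (2.576 + 0.842)² · (6² + 9² = 117) / 1.3²
  = 11.6827 · 117 / 1.69
  = 808.80
Design effect: 1.41 × 808.80 = 1140.41.
Adjust for 64% response: 1140.41 / 0.64 = 1781.90.
Round up → n = 1782 per group.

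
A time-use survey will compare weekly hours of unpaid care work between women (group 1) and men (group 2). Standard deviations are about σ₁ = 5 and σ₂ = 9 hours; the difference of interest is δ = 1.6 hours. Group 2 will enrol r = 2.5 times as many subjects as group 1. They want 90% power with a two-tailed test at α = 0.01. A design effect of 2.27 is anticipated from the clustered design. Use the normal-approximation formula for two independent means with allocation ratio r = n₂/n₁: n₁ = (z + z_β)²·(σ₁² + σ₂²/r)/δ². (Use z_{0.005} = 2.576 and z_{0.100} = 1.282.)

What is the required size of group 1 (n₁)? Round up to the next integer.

n₁ = (z_{α/2} + z_β)² · (σ₁² + σ₂²/r) / δ²
   = (2.576 + 1.282)² · (5² + 9²/2.5) / 1.6²
   = 14.8842 · (25 + 32.4) / 2.56
   = 14.8842 · 57.4 / 2.56
   = 333.73
Design effect: 2.27 × 333.73 = 757.57.
Round up → n₁ = 758; n₂ = r·n₁ = 2.5 × 758 = 1895.

n₁ = 758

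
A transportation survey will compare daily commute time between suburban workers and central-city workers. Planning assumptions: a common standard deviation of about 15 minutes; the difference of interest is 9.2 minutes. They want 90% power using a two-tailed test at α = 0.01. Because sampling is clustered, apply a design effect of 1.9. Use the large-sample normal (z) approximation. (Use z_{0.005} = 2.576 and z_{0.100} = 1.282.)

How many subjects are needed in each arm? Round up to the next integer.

n = 151 per group

n = (z_{α/2} + z_β)² · (σ₁² + σ₂²) / δ²
  = (2.576 + 1.282)² · (2·15² = 450) / 9.2²
  = 14.8842 · 450 / 84.64
  = 79.13
Design effect: 1.9 × 79.13 = 150.35.
Round up → n = 151 per group.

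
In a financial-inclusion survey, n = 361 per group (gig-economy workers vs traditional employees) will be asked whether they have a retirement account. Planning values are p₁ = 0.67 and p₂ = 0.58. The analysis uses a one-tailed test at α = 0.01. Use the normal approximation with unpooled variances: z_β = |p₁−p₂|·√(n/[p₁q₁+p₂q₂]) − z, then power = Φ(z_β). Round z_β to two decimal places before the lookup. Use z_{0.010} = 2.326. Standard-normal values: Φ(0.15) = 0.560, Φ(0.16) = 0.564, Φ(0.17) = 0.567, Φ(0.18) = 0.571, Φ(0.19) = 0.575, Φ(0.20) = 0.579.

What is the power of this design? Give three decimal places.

z_β = |p₁−p₂|·√(n/[p₁q₁+p₂q₂]) − z_α
    = 0.09 · √(361/0.4647) − 2.326
    = 0.09 · 27.8719 − 2.326
    = 2.5085 − 2.326 = 0.1825 → 0.18
Power = Φ(0.18) = 0.571.

Power ≈ 0.571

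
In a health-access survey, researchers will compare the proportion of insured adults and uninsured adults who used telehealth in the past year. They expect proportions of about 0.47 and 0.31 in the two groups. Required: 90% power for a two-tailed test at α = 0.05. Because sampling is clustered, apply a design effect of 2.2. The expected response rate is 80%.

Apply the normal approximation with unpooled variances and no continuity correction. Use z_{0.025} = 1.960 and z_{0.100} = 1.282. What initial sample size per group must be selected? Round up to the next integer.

n = (z_{α/2} + z_β)² · [p₁(1−p₁) + p₂(1−p₂)] / (p₁ − p₂)²
  = (1.960 + 1.282)² · (0.47·0.53 + 0.31·0.69) / (0.16)²
  = (3.242)² · (0.2491 + 0.2139) / 0.0256
  = 10.5106 · 0.4630 / 0.0256
  = 190.09
Design effect: 2.2 × 190.09 = 418.21.
Adjust for 80% response: 418.21 / 0.80 = 522.76.
Round up → n = 523 per group.

n = 523 per group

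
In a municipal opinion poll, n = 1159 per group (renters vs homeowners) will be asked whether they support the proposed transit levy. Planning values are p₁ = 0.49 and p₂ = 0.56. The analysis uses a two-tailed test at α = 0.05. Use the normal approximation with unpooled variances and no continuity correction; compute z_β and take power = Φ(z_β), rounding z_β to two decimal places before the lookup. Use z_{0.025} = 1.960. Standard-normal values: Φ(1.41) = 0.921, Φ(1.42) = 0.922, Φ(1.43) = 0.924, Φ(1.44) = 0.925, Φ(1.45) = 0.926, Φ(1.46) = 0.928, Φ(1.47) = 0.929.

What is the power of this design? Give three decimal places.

z_β = |p₁−p₂|·√(n/[p₁q₁+p₂q₂]) − z_{α/2}
    = 0.07 · √(1159/0.4963) − 1.960
    = 0.07 · 48.3247 − 1.960
    = 3.3827 − 1.960 = 1.4227 → 1.42
Power = Φ(1.42) = 0.922.

Power ≈ 0.922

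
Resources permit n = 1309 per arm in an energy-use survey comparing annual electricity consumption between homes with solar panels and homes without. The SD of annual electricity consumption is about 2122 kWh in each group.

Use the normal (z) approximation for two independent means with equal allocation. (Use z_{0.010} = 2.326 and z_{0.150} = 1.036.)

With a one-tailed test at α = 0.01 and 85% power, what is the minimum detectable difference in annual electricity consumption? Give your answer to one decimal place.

δ = (z_α + z_β) · √((σ₁²+σ₂²)/n)
  = (2.326 + 1.036) · √(9005768/1309)
  = 3.362 · √6879.9
  = 3.362 · 82.9451
  = 278.8613

Minimum detectable difference ≈ 278.9 kWh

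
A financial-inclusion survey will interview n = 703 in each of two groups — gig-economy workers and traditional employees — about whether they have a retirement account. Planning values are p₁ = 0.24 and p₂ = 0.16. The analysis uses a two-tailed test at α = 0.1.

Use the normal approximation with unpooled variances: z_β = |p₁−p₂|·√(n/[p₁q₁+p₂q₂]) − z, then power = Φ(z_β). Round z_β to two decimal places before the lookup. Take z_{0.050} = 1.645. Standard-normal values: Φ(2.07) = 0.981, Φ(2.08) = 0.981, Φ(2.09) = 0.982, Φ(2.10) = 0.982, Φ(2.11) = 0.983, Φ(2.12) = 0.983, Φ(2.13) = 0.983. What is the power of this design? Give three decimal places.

Power ≈ 0.983

z_β = |p₁−p₂|·√(n/[p₁q₁+p₂q₂]) − z_{α/2}
    = 0.08 · √(703/0.3168) − 1.645
    = 0.08 · 47.1070 − 1.645
    = 3.7686 − 1.645 = 2.1236 → 2.12
Power = Φ(2.12) = 0.983.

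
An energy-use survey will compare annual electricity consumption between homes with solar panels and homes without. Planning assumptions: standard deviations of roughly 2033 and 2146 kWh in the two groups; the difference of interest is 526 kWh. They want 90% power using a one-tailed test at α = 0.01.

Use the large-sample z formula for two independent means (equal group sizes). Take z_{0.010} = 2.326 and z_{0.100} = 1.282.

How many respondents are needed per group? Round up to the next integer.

n = 412 per group

n = (z_α + z_β)² · (σ₁² + σ₂²) / δ²
  = (2.326 + 1.282)² · (2033² + 2146² = 8738405) / 526²
  = 13.0177 · 8738405 / 276676
  = 411.14
Round up → n = 412 per group.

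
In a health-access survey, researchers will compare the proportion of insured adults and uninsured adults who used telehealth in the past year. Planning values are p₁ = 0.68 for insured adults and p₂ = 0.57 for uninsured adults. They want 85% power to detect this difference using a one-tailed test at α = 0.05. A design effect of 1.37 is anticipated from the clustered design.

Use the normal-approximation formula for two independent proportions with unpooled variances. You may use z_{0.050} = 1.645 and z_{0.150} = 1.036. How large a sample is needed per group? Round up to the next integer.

n = (z_α + z_β)² · [p₁(1−p₁) + p₂(1−p₂)] / (p₁ − p₂)²
  = (1.645 + 1.036)² · (0.68·0.32 + 0.57·0.43) / (0.11)²
  = (2.681)² · (0.2176 + 0.2451) / 0.0121
  = 7.1878 · 0.4627 / 0.0121
  = 274.86
Design effect: 1.37 × 274.86 = 376.55.
Round up → n = 377 per group.

n = 377 per group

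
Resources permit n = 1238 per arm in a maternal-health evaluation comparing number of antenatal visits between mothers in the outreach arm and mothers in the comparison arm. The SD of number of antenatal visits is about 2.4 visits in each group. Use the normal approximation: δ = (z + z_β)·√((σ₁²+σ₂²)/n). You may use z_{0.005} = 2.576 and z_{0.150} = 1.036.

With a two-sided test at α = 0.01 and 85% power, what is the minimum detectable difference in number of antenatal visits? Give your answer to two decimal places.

Minimum detectable difference ≈ 0.35 visits

δ = (z_{α/2} + z_β) · √((σ₁²+σ₂²)/n)
  = (2.576 + 1.036) · √(11.52/1238)
  = 3.612 · √0.00931
  = 3.612 · 0.0965
  = 0.3484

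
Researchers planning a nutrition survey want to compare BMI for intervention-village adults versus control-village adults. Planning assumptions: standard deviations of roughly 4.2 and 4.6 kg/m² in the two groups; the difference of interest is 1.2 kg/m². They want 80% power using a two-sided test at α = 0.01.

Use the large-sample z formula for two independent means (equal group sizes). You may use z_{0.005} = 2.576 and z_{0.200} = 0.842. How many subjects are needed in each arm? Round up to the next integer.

n = 315 per group

n = (z_{α/2} + z_β)² · (σ₁² + σ₂²) / δ²
  = (2.576 + 0.842)² · (4.2² + 4.6² = 38.8) / 1.2²
  = 11.6827 · 38.8 / 1.44
  = 314.78
Round up → n = 315 per group.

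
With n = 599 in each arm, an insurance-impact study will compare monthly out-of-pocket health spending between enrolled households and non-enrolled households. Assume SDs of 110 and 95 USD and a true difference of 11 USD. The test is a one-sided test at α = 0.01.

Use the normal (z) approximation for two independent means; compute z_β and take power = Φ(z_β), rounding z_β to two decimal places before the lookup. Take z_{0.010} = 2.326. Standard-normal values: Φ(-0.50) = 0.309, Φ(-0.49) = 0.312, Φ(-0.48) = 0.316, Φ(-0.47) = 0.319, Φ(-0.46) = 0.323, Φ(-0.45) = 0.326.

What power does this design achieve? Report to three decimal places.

z_β = δ·√(n/(σ₁²+σ₂²)) − z_α
    = 11 · √(599/21125) − 2.326
    = 11 · 0.16839 − 2.326
    = 1.8523 − 2.326 = -0.4737 → -0.47
Power = Φ(-0.47) = 0.319.

Power ≈ 0.319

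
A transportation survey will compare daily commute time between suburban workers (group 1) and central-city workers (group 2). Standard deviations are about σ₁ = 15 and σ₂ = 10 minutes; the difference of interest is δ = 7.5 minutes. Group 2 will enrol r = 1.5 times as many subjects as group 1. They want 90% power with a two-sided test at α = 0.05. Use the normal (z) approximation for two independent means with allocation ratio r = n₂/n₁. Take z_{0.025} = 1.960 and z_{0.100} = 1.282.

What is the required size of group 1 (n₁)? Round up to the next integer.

n₁ = 55

n₁ = (z_{α/2} + z_β)² · (σ₁² + σ₂²/r) / δ²
   = (1.960 + 1.282)² · (15² + 10²/1.5) / 7.5²
   = 10.5106 · (225 + 66.6667) / 56.25
   = 10.5106 · 291.6667 / 56.25
   = 54.50
Round up → n₁ = 55; n₂ = r·n₁ = 1.5 × 55 = 83.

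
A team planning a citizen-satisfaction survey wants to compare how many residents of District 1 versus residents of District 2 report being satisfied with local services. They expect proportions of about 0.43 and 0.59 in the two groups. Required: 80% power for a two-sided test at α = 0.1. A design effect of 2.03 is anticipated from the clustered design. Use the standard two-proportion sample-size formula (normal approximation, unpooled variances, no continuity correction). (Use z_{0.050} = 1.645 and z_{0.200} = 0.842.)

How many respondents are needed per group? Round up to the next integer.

n = 239 per group

n = (z_{α/2} + z_β)² · [p₁(1−p₁) + p₂(1−p₂)] / (p₁ − p₂)²
  = (1.645 + 0.842)² · (0.43·0.57 + 0.59·0.41) / (-0.16)²
  = (2.487)² · (0.2451 + 0.2419) / 0.0256
  = 6.1852 · 0.4870 / 0.0256
  = 117.66
Design effect: 2.03 × 117.66 = 238.86.
Round up → n = 239 per group.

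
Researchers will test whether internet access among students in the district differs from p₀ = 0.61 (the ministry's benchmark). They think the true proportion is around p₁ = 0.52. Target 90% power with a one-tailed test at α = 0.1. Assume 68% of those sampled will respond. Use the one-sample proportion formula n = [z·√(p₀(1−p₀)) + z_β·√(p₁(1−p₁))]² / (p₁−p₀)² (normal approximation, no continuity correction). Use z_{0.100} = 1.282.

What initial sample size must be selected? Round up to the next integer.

n = 291

n = [z_α·√(p₀q₀) + z_β·√(p₁q₁)]² / (p₁ − p₀)²
  = [1.282·√(0.61·0.39) + 1.282·√(0.52·0.48)]² / (-0.09)²
  = [1.282·0.4877 + 1.282·0.4996]² / 0.0081
  = [1.2658]² / 0.0081
  = 197.80
Adjust for 68% response: 197.80 / 0.68 = 290.89.
Round up → n = 291.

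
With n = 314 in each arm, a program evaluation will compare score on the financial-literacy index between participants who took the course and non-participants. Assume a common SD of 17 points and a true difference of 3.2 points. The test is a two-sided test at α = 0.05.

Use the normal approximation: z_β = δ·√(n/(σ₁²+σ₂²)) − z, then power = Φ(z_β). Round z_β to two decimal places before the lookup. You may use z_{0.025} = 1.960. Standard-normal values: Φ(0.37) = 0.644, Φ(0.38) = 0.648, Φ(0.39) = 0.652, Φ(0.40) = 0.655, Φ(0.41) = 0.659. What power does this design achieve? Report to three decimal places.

Power ≈ 0.655

z_β = δ·√(n/(σ₁²+σ₂²)) − z_{α/2}
    = 3.2 · √(314/578) − 1.960
    = 3.2 · 0.73706 − 1.960
    = 2.3586 − 1.960 = 0.3986 → 0.40
Power = Φ(0.40) = 0.655.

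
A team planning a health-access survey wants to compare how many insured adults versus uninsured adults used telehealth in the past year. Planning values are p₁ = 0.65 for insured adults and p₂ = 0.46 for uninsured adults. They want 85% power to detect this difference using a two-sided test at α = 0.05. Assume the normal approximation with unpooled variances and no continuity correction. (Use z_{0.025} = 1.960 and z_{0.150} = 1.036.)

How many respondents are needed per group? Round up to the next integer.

n = (z_{α/2} + z_β)² · [p₁(1−p₁) + p₂(1−p₂)] / (p₁ − p₂)²
  = (1.960 + 1.036)² · (0.65·0.35 + 0.46·0.54) / (0.19)²
  = (2.996)² · (0.2275 + 0.2484) / 0.0361
  = 8.9760 · 0.4759 / 0.0361
  = 118.33
Round up → n = 119 per group.

n = 119 per group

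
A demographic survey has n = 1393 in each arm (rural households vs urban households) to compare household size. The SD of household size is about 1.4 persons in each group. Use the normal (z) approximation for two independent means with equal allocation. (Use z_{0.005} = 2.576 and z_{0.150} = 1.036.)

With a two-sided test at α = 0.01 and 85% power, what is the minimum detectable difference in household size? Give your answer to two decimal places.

Minimum detectable difference ≈ 0.19 persons

δ = (z_{α/2} + z_β) · √((σ₁²+σ₂²)/n)
  = (2.576 + 1.036) · √(3.92/1393)
  = 3.612 · √0.00281
  = 3.612 · 0.0530
  = 0.1916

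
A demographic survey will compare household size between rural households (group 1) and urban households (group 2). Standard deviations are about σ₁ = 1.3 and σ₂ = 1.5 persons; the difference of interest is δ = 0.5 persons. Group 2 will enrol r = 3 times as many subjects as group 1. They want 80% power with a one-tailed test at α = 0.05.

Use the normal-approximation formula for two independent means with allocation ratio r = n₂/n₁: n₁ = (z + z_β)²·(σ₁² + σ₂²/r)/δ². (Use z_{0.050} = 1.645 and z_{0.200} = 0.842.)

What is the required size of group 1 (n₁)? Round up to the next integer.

n₁ = 61

n₁ = (z_α + z_β)² · (σ₁² + σ₂²/r) / δ²
   = (1.645 + 0.842)² · (1.3² + 1.5²/3) / 0.5²
   = 6.1852 · (1.69 + 0.75) / 0.25
   = 6.1852 · 2.44 / 0.25
   = 60.37
Round up → n₁ = 61; n₂ = r·n₁ = 3 × 61 = 183.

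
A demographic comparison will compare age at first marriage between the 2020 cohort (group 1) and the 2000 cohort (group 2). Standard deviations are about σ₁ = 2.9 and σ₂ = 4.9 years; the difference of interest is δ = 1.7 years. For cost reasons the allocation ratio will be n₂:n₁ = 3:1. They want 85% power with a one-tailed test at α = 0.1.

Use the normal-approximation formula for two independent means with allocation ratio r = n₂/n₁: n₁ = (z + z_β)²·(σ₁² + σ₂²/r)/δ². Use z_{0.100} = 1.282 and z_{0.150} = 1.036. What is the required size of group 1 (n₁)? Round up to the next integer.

n₁ = 31

n₁ = (z_α + z_β)² · (σ₁² + σ₂²/r) / δ²
   = (1.282 + 1.036)² · (2.9² + 4.9²/3) / 1.7²
   = 5.3731 · (8.41 + 8.0033) / 2.89
   = 5.3731 · 16.4133 / 2.89
   = 30.52
Round up → n₁ = 31; n₂ = r·n₁ = 3 × 31 = 93.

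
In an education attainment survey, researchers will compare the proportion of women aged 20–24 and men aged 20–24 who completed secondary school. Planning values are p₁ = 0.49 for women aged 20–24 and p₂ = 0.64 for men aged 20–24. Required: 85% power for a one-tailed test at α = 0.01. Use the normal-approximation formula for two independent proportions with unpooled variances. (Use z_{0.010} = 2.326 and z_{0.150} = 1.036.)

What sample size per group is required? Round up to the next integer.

n = (z_α + z_β)² · [p₁(1−p₁) + p₂(1−p₂)] / (p₁ − p₂)²
  = (2.326 + 1.036)² · (0.49·0.51 + 0.64·0.36) / (-0.15)²
  = (3.362)² · (0.2499 + 0.2304) / 0.0225
  = 11.3030 · 0.4803 / 0.0225
  = 241.28
Round up → n = 242 per group.

n = 242 per group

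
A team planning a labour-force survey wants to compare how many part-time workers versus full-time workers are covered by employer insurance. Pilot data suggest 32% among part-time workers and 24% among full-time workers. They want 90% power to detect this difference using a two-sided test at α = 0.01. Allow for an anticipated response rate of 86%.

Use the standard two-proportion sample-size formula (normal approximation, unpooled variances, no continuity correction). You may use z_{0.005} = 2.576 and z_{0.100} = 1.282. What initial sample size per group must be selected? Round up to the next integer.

n = (z_{α/2} + z_β)² · [p₁(1−p₁) + p₂(1−p₂)] / (p₁ − p₂)²
  = (2.576 + 1.282)² · (0.32·0.68 + 0.24·0.76) / (0.08)²
  = (3.858)² · (0.2176 + 0.1824) / 0.0064
  = 14.8842 · 0.4000 / 0.0064
  = 930.26
Adjust for 86% response: 930.26 / 0.86 = 1081.70.
Round up → n = 1082 per group.

n = 1082 per group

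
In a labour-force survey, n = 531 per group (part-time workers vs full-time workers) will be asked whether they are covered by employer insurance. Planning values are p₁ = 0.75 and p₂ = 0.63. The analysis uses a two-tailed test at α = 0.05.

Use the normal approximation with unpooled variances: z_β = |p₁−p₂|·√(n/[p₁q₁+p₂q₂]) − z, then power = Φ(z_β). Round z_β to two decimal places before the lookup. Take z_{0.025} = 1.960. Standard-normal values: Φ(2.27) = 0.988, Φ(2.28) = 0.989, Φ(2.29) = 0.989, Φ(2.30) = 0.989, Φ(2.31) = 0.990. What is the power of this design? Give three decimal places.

z_β = |p₁−p₂|·√(n/[p₁q₁+p₂q₂]) − z_{α/2}
    = 0.12 · √(531/0.4206) − 1.960
    = 0.12 · 35.5314 − 1.960
    = 4.2638 − 1.960 = 2.3038 → 2.30
Power = Φ(2.30) = 0.989.

Power ≈ 0.989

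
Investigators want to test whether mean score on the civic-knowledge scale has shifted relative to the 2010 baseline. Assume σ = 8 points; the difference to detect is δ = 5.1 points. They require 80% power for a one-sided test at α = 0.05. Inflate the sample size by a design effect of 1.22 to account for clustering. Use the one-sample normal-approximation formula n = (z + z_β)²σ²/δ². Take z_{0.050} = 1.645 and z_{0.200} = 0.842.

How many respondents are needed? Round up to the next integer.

n = 19

n = (z_α + z_β)² · σ² / δ²
  = (1.645 + 0.842)² · 8² / 5.1²
  = 6.1852 · 64 / 26.01
  = 15.22
Design effect: 1.22 × 15.22 = 18.57.
Round up → n = 19.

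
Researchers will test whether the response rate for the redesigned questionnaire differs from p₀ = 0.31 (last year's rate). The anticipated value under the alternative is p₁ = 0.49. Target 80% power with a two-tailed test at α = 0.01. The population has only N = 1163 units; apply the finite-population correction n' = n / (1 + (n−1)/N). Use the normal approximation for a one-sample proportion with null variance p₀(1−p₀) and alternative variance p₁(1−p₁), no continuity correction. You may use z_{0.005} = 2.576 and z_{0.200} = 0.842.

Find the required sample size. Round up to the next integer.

n = 76

n = [z_{α/2}·√(p₀q₀) + z_β·√(p₁q₁)]² / (p₁ − p₀)²
  = [2.576·√(0.31·0.69) + 0.842·√(0.49·0.51)]² / (0.18)²
  = [2.576·0.4625 + 0.842·0.4999]² / 0.0324
  = [1.6123]² / 0.0324
  = 80.23
Finite-population correction (N = 1163): 80.23 / (1 + (80.23 − 1)/1163) = 75.11.
Round up → n = 76.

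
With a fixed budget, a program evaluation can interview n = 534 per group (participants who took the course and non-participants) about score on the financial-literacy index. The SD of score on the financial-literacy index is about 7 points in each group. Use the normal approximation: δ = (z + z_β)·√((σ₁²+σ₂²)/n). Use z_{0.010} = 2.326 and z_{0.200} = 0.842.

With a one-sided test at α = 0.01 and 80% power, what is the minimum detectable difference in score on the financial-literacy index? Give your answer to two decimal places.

Minimum detectable difference ≈ 1.36 points

δ = (z_α + z_β) · √((σ₁²+σ₂²)/n)
  = (2.326 + 0.842) · √(98/534)
  = 3.168 · √0.18352
  = 3.168 · 0.4284
  = 1.3571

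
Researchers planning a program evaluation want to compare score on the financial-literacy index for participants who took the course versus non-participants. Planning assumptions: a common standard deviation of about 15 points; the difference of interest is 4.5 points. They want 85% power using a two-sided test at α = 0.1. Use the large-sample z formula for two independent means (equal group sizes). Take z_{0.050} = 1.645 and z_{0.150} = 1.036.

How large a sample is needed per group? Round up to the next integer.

n = (z_{α/2} + z_β)² · (σ₁² + σ₂²) / δ²
  = (1.645 + 1.036)² · (2·15² = 450) / 4.5²
  = 7.1878 · 450 / 20.25
  = 159.73
Round up → n = 160 per group.

n = 160 per group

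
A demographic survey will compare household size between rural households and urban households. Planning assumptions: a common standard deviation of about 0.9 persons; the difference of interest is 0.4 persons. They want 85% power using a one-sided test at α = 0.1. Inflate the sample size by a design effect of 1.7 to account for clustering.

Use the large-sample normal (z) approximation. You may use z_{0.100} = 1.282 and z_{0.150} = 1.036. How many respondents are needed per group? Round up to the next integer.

n = 93 per group

n = (z_α + z_β)² · (σ₁² + σ₂²) / δ²
  = (1.282 + 1.036)² · (2·0.9² = 1.62) / 0.4²
  = 5.3731 · 1.62 / 0.16
  = 54.40
Design effect: 1.7 × 54.40 = 92.48.
Round up → n = 93 per group.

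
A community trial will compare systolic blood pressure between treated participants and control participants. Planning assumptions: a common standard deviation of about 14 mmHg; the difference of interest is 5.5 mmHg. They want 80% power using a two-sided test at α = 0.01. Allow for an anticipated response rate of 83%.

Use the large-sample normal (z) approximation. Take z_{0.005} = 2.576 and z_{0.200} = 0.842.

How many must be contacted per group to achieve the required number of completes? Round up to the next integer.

n = (z_{α/2} + z_β)² · (σ₁² + σ₂²) / δ²
  = (2.576 + 0.842)² · (2·14² = 392) / 5.5²
  = 11.6827 · 392 / 30.25
  = 151.39
Adjust for 83% response: 151.39 / 0.83 = 182.40.
Round up → n = 183 per group.

n = 183 per group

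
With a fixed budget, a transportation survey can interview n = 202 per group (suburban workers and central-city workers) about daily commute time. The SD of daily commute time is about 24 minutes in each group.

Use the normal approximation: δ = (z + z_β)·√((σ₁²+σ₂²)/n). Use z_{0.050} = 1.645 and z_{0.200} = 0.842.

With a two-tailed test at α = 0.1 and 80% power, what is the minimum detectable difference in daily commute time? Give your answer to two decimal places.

δ = (z_{α/2} + z_β) · √((σ₁²+σ₂²)/n)
  = (1.645 + 0.842) · √(1152/202)
  = 2.487 · √5.703
  = 2.487 · 2.3881
  = 5.9392

Minimum detectable difference ≈ 5.94 minutes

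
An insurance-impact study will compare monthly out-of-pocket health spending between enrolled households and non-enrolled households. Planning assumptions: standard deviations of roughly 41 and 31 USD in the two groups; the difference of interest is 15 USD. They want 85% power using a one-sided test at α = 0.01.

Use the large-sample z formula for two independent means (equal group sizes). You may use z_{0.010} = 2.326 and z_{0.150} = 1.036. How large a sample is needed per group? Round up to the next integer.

n = 133 per group

n = (z_α + z_β)² · (σ₁² + σ₂²) / δ²
  = (2.326 + 1.036)² · (41² + 31² = 2642) / 15²
  = 11.3030 · 2642 / 225
  = 132.72
Round up → n = 133 per group.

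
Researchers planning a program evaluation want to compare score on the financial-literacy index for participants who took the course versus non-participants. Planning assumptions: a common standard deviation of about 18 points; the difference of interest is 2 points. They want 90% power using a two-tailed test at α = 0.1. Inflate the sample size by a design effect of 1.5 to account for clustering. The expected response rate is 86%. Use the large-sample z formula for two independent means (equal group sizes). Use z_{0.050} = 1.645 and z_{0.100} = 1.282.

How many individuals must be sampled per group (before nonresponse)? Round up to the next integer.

n = (z_{α/2} + z_β)² · (σ₁² + σ₂²) / δ²
  = (1.645 + 1.282)² · (2·18² = 648) / 2²
  = 8.5673 · 648 / 4
  = 1387.91
Design effect: 1.5 × 1387.91 = 2081.86.
Adjust for 86% response: 2081.86 / 0.86 = 2420.77.
Round up → n = 2421 per group.

n = 2421 per group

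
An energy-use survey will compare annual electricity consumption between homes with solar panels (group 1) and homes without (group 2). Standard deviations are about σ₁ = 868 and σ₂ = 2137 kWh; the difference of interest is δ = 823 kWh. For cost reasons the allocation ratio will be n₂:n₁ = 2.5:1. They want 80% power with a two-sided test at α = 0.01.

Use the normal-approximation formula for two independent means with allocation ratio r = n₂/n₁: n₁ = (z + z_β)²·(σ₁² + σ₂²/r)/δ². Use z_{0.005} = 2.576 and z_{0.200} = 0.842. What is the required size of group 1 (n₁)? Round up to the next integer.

n₁ = (z_{α/2} + z_β)² · (σ₁² + σ₂²/r) / δ²
   = (2.576 + 0.842)² · (868² + 2137²/2.5) / 823²
   = 11.6827 · (753424 + 1826707.6) / 677329
   = 11.6827 · 2580131.6 / 677329
   = 44.50
Round up → n₁ = 45; n₂ = r·n₁ = 2.5 × 45 = 113.

n₁ = 45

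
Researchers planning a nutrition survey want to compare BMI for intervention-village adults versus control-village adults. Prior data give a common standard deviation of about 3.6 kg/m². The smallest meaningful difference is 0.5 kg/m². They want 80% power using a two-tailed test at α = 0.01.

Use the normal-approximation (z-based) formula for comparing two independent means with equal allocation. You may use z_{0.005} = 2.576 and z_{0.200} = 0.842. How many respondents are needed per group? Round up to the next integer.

n = (z_{α/2} + z_β)² · (σ₁² + σ₂²) / δ²
  = (2.576 + 0.842)² · (2·3.6² = 25.92) / 0.5²
  = 11.6827 · 25.92 / 0.25
  = 1211.26
Round up → n = 1212 per group.

n = 1212 per group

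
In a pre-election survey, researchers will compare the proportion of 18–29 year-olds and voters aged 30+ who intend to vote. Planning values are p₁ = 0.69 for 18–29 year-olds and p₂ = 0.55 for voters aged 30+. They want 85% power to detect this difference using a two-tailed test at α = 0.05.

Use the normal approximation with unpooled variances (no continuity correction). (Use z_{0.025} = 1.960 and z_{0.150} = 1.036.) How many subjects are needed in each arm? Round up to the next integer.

n = 212 per group

n = (z_{α/2} + z_β)² · [p₁(1−p₁) + p₂(1−p₂)] / (p₁ − p₂)²
  = (1.960 + 1.036)² · (0.69·0.31 + 0.55·0.45) / (0.14)²
  = (2.996)² · (0.2139 + 0.2475) / 0.0196
  = 8.9760 · 0.4614 / 0.0196
  = 211.30
Round up → n = 212 per group.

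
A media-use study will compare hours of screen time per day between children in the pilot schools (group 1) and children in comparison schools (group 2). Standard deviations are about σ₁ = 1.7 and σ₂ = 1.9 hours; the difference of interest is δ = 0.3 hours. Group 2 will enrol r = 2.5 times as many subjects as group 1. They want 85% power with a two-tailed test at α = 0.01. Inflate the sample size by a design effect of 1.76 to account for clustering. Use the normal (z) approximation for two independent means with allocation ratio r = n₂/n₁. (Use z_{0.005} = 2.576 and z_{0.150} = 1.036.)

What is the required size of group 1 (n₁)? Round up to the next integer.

n₁ = 1106

n₁ = (z_{α/2} + z_β)² · (σ₁² + σ₂²/r) / δ²
   = (2.576 + 1.036)² · (1.7² + 1.9²/2.5) / 0.3²
   = 13.0465 · (2.89 + 1.444) / 0.09
   = 13.0465 · 4.334 / 0.09
   = 628.26
Design effect: 1.76 × 628.26 = 1105.74.
Round up → n₁ = 1106; n₂ = r·n₁ = 2.5 × 1106 = 2765.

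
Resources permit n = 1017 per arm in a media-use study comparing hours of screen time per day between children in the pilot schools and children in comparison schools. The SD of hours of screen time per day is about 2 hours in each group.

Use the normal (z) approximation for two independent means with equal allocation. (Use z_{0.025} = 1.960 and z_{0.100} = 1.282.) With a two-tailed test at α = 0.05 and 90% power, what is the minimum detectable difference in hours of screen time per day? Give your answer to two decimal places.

Minimum detectable difference ≈ 0.29 hours

δ = (z_{α/2} + z_β) · √((σ₁²+σ₂²)/n)
  = (1.960 + 1.282) · √(8/1017)
  = 3.242 · √0.00787
  = 3.242 · 0.0887
  = 0.2875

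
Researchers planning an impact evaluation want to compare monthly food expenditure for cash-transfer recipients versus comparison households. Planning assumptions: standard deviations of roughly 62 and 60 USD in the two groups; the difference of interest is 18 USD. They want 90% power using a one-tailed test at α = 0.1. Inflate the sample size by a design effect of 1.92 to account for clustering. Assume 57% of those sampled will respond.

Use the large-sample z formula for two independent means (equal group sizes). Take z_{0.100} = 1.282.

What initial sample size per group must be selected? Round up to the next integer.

n = 509 per group

n = (z_α + z_β)² · (σ₁² + σ₂²) / δ²
  = (1.282 + 1.282)² · (62² + 60² = 7444) / 18²
  = 6.5741 · 7444 / 324
  = 151.04
Design effect: 1.92 × 151.04 = 290.00.
Adjust for 57% response: 290.00 / 0.57 = 508.77.
Round up → n = 509 per group.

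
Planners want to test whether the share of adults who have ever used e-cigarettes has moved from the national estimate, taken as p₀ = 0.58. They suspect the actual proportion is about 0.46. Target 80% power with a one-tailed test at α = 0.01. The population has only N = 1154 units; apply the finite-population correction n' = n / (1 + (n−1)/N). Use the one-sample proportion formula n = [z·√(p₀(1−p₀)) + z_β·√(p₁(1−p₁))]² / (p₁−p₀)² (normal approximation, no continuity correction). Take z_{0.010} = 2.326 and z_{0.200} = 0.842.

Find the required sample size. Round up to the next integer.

n = [z_α·√(p₀q₀) + z_β·√(p₁q₁)]² / (p₁ − p₀)²
  = [2.326·√(0.58·0.42) + 0.842·√(0.46·0.54)]² / (-0.12)²
  = [2.326·0.4936 + 0.842·0.4984]² / 0.0144
  = [1.5677]² / 0.0144
  = 170.67
Finite-population correction (N = 1154): 170.67 / (1 + (170.67 − 1)/1154) = 148.79.
Round up → n = 149.

n = 149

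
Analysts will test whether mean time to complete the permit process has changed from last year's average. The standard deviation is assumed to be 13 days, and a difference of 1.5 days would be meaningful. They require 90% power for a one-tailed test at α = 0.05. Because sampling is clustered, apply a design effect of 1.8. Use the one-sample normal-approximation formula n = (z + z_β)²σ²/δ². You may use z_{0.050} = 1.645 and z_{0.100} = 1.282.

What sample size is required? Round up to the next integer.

n = 1159

n = (z_α + z_β)² · σ² / δ²
  = (1.645 + 1.282)² · 13² / 1.5²
  = 8.5673 · 169 / 2.25
  = 643.50
Design effect: 1.8 × 643.50 = 1158.30.
Round up → n = 1159.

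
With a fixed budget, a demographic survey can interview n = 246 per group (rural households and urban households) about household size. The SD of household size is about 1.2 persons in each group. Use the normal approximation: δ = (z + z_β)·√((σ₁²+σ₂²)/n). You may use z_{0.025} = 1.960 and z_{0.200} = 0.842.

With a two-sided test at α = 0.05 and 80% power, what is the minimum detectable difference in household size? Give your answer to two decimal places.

Minimum detectable difference ≈ 0.30 persons

δ = (z_{α/2} + z_β) · √((σ₁²+σ₂²)/n)
  = (1.960 + 0.842) · √(2.88/246)
  = 2.802 · √0.01171
  = 2.802 · 0.1082
  = 0.3032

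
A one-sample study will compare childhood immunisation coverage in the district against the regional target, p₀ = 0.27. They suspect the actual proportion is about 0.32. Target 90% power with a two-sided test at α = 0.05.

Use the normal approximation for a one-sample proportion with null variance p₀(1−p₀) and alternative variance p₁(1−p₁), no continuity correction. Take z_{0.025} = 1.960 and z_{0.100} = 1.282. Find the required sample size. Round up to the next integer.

n = 863

n = [z_{α/2}·√(p₀q₀) + z_β·√(p₁q₁)]² / (p₁ − p₀)²
  = [1.960·√(0.27·0.73) + 1.282·√(0.32·0.68)]² / (0.05)²
  = [1.960·0.4440 + 1.282·0.4665]² / 0.0025
  = [1.4682]² / 0.0025
  = 862.22
Round up → n = 863.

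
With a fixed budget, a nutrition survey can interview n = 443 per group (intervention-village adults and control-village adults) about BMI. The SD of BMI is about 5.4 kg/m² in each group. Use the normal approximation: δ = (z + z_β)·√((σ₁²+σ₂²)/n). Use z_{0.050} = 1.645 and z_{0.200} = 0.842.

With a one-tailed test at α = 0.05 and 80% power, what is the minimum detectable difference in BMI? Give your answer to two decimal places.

Minimum detectable difference ≈ 0.90 kg/m²

δ = (z_α + z_β) · √((σ₁²+σ₂²)/n)
  = (1.645 + 0.842) · √(58.32/443)
  = 2.487 · √0.13165
  = 2.487 · 0.3628
  = 0.9024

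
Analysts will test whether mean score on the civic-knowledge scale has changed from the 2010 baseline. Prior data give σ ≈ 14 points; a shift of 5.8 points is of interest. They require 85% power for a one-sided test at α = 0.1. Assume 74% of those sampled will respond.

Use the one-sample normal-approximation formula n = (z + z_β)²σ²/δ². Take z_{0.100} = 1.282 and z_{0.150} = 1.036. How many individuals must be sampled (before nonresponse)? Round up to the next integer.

n = 43

n = (z_α + z_β)² · σ² / δ²
  = (1.282 + 1.036)² · 14² / 5.8²
  = 5.3731 · 196 / 33.64
  = 31.31
Adjust for 74% response: 31.31 / 0.74 = 42.31.
Round up → n = 43.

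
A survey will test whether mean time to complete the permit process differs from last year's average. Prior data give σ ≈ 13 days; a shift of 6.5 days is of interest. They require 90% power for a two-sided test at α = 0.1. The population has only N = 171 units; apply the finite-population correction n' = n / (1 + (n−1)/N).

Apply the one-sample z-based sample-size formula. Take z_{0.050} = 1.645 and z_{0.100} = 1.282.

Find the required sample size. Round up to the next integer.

n = (z_{α/2} + z_β)² · σ² / δ²
  = (1.645 + 1.282)² · 13² / 6.5²
  = 8.5673 · 169 / 42.25
  = 34.27
Finite-population correction (N = 171): 34.27 / (1 + (34.27 − 1)/171) = 28.69.
Round up → n = 29.

n = 29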